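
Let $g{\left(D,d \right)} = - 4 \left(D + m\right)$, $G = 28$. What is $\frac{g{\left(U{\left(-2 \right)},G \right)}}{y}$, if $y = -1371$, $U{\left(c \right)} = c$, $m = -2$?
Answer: $- \frac{16}{1371} \approx -0.01167$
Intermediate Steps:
$g{\left(D,d \right)} = 8 - 4 D$ ($g{\left(D,d \right)} = - 4 \left(D - 2\right) = - 4 \left(-2 + D\right) = 8 - 4 D$)
$\frac{g{\left(U{\left(-2 \right)},G \right)}}{y} = \frac{8 - -8}{-1371} = \left(8 + 8\right) \left(- \frac{1}{1371}\right) = 16 \left(- \frac{1}{1371}\right) = - \frac{16}{1371}$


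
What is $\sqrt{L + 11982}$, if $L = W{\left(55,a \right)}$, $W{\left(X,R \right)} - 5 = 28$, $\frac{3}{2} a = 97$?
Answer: $3 \sqrt{1335} \approx 109.61$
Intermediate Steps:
$a = \frac{194}{3}$ ($a = \frac{2}{3} \cdot 97 = \frac{194}{3} \approx 64.667$)
$W{\left(X,R \right)} = 33$ ($W{\left(X,R \right)} = 5 + 28 = 33$)
$L = 33$
$\sqrt{L + 11982} = \sqrt{33 + 11982} = \sqrt{12015} = 3 \sqrt{1335}$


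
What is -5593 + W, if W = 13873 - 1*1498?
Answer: 6782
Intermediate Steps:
W = 12375 (W = 13873 - 1498 = 12375)
-5593 + W = -5593 + 12375 = 6782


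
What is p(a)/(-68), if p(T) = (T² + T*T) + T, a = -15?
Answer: -435/68 ≈ -6.3971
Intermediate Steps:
p(T) = T + 2*T² (p(T) = (T² + T²) + T = 2*T² + T = T + 2*T²)
p(a)/(-68) = -15*(1 + 2*(-15))/(-68) = -15*(1 - 30)*(-1/68) = -15*(-29)*(-1/68) = 435*(-1/68) = -435/68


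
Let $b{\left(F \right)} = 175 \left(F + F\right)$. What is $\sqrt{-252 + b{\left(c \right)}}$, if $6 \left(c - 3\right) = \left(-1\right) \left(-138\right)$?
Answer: $4 \sqrt{553} \approx 94.064$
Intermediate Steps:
$c = 26$ ($c = 3 + \frac{\left(-1\right) \left(-138\right)}{6} = 3 + \frac{1}{6} \cdot 138 = 3 + 23 = 26$)
$b{\left(F \right)} = 350 F$ ($b{\left(F \right)} = 175 \cdot 2 F = 350 F$)
$\sqrt{-252 + b{\left(c \right)}} = \sqrt{-252 + 350 \cdot 26} = \sqrt{-252 + 9100} = \sqrt{8848} = 4 \sqrt{553}$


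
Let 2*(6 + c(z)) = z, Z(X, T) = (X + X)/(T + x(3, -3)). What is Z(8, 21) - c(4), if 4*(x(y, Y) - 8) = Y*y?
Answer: 492/107 ≈ 4.5981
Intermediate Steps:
x(y, Y) = 8 + Y*y/4 (x(y, Y) = 8 + (Y*y)/4 = 8 + Y*y/4)
Z(X, T) = 2*X/(23/4 + T) (Z(X, T) = (X + X)/(T + (8 + (¼)*(-3)*3)) = (2*X)/(T + (8 - 9/4)) = (2*X)/(T + 23/4) = (2*X)/(23/4 + T) = 2*X/(23/4 + T))
c(z) = -6 + z/2
Z(8, 21) - c(4) = 8*8/(23 + 4*21) - (-6 + (½)*4) = 8*8/(23 + 84) - (-6 + 2) = 8*8/107 - 1*(-4) = 8*8*(1/107) + 4 = 64/107 + 4 = 492/107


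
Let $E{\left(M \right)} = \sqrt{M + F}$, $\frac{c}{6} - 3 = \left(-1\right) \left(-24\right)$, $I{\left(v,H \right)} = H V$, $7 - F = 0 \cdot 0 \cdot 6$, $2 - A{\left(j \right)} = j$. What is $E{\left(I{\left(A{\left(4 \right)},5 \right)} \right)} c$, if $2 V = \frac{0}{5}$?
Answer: $162 \sqrt{7} \approx 428.61$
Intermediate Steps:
$A{\left(j \right)} = 2 - j$
$V = 0$ ($V = \frac{0 \cdot \frac{1}{5}}{2} = \frac{1}{2} \cdot 0 = 0$)
$F = 7$ ($F = 7 - 0 \cdot 0 \cdot 6 = 7 - 0 \cdot 6 = 7 - 0 = 7 + 0 = 7$)
$I{\left(v,H \right)} = 0$ ($I{\left(v,H \right)} = H 0 = 0$)
$c = 162$ ($c = 18 + 6 \left(\left(-1\right) \left(-24\right)\right) = 18 + 6 \cdot 24 = 18 + 144 = 162$)
$E{\left(M \right)} = \sqrt{7 + M}$ ($E{\left(M \right)} = \sqrt{M + 7} = \sqrt{7 + M}$)
$E{\left(I{\left(A{\left(4 \right)},5 \right)} \right)} c = \sqrt{7 + 0} \cdot 162 = \sqrt{7} \cdot 162 = 162 \sqrt{7}$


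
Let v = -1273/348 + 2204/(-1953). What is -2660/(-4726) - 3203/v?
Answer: 1716113590282/2562406481 ≈ 669.73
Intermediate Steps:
v = -1084387/226548 (v = -1273*1/348 + 2204*(-1/1953) = -1273/348 - 2204/1953 = -1084387/226548 ≈ -4.7866)
-2660/(-4726) - 3203/v = -2660/(-4726) - 3203/(-1084387/226548) = -2660*(-1/4726) - 3203*(-226548/1084387) = 1330/2363 + 725633244/1084387 = 1716113590282/2562406481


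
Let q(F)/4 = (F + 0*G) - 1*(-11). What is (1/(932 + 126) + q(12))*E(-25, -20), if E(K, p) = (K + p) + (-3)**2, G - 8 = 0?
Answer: -1752066/529 ≈ -3312.0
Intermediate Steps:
G = 8 (G = 8 + 0 = 8)
q(F) = 44 + 4*F (q(F) = 4*((F + 0*8) - 1*(-11)) = 4*((F + 0) + 11) = 4*(F + 11) = 4*(11 + F) = 44 + 4*F)
E(K, p) = 9 + K + p (E(K, p) = (K + p) + 9 = 9 + K + p)
(1/(932 + 126) + q(12))*E(-25, -20) = (1/(932 + 126) + (44 + 4*12))*(9 - 25 - 20) = (1/1058 + (44 + 48))*(-36) = (1/1058 + 92)*(-36) = (97337/1058)*(-36) = -1752066/529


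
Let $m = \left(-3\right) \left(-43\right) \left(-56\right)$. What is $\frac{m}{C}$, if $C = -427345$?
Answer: $\frac{7224}{427345} \approx 0.016904$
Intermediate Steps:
$m = -7224$ ($m = 129 \left(-56\right) = -7224$)
$\frac{m}{C} = - \frac{7224}{-427345} = \left(-7224\right) \left(- \frac{1}{427345}\right) = \frac{7224}{427345}$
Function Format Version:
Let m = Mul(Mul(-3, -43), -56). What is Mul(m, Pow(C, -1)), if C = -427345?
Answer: Rational(7224, 427345) ≈ 0.016904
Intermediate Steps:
m = -7224 (m = Mul(129, -56) = -7224)
Mul(m, Pow(C, -1)) = Mul(-7224, Pow(-427345, -1)) = Mul(-7224, Rational(-1, 427345)) = Rational(7224, 427345)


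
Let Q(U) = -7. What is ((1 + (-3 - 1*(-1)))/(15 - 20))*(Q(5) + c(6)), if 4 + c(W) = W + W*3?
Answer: 13/5 ≈ 2.6000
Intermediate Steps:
c(W) = -4 + 4*W (c(W) = -4 + (W + W*3) = -4 + (W + 3*W) = -4 + 4*W)
((1 + (-3 - 1*(-1)))/(15 - 20))*(Q(5) + c(6)) = ((1 + (-3 - 1*(-1)))/(15 - 20))*(-7 + (-4 + 4*6)) = ((1 + (-3 + 1))/(-5))*(-7 + (-4 + 24)) = ((1 - 2)*(-⅕))*(-7 + 20) = -1*(-⅕)*13 = (⅕)*13 = 13/5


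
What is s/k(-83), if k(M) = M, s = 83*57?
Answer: -57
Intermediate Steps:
s = 4731
s/k(-83) = 4731/(-83) = 4731*(-1/83) = -57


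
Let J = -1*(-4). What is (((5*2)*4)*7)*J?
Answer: 1120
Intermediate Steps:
J = 4
(((5*2)*4)*7)*J = (((5*2)*4)*7)*4 = ((10*4)*7)*4 = (40*7)*4 = 280*4 = 1120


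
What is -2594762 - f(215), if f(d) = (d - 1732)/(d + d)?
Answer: -1115746143/430 ≈ -2.5948e+6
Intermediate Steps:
f(d) = (-1732 + d)/(2*d) (f(d) = (-1732 + d)/((2*d)) = (-1732 + d)*(1/(2*d)) = (-1732 + d)/(2*d))
-2594762 - f(215) = -2594762 - (-1732 + 215)/(2*215) = -2594762 - (-1517)/(2*215) = -2594762 - 1*(-1517/430) = -2594762 + 1517/430 = -1115746143/430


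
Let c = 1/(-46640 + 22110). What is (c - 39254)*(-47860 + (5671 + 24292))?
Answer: 1566639310367/2230 ≈ 7.0253e+8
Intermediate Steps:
c = -1/24530 (c = 1/(-24530) = -1/24530 ≈ -4.0766e-5)
(c - 39254)*(-47860 + (5671 + 24292)) = (-1/24530 - 39254)*(-47860 + (5671 + 24292)) = -962900621*(-47860 + 29963)/24530 = -962900621/24530*(-17897) = 1566639310367/2230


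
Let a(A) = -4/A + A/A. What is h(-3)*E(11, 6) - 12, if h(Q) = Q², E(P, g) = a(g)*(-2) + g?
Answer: 36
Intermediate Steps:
a(A) = 1 - 4/A (a(A) = -4/A + 1 = 1 - 4/A)
E(P, g) = g - 2*(-4 + g)/g (E(P, g) = ((-4 + g)/g)*(-2) + g = -2*(-4 + g)/g + g = g - 2*(-4 + g)/g)
h(-3)*E(11, 6) - 12 = (-3)²*(-2 + 6 + 8/6) - 12 = 9*(-2 + 6 + 8*(⅙)) - 12 = 9*(-2 + 6 + 4/3) - 12 = 9*(16/3) - 12 = 48 - 12 = 36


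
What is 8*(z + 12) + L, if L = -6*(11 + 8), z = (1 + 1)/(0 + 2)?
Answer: -10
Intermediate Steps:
z = 1 (z = 2/2 = 2*(½) = 1)
L = -114 (L = -6*19 = -114)
8*(z + 12) + L = 8*(1 + 12) - 114 = 8*13 - 114 = 104 - 114 = -10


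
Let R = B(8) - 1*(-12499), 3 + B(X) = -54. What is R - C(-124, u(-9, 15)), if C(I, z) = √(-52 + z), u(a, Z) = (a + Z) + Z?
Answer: 12442 - I*√31 ≈ 12442.0 - 5.5678*I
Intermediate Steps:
B(X) = -57 (B(X) = -3 - 54 = -57)
u(a, Z) = a + 2*Z (u(a, Z) = (Z + a) + Z = a + 2*Z)
R = 12442 (R = -57 - 1*(-12499) = -57 + 12499 = 12442)
R - C(-124, u(-9, 15)) = 12442 - √(-52 + (-9 + 2*15)) = 12442 - √(-52 + (-9 + 30)) = 12442 - √(-52 + 21) = 12442 - √(-31) = 12442 - I*√31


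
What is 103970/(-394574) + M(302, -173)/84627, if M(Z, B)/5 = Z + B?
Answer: -1424028160/5565268983 ≈ -0.25588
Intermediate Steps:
M(Z, B) = 5*B + 5*Z (M(Z, B) = 5*(Z + B) = 5*(B + Z) = 5*B + 5*Z)
103970/(-394574) + M(302, -173)/84627 = 103970/(-394574) + (5*(-173) + 5*302)/84627 = 103970*(-1/394574) + (-865 + 1510)*(1/84627) = -51985/197287 + 645*(1/84627) = -51985/197287 + 215/28209 = -1424028160/5565268983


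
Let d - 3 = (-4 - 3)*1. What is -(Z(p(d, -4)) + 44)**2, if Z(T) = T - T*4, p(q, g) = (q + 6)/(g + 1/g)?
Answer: -595984/289 ≈ -2062.2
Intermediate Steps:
d = -4 (d = 3 + (-4 - 3)*1 = 3 - 7*1 = 3 - 7 = -4)
p(q, g) = (6 + q)/(g + 1/g)
Z(T) = -3*T (Z(T) = T - 4*T = -3*T)
-(Z(p(d, -4)) + 44)**2 = -(-(-12)*(6 - 4)/(1 + (-4)**2) + 44)**2 = -(-(-12)*2/(1 + 16) + 44)**2 = -(-(-12)*2/17 + 44)**2 = -(-3*(-8/17) + 44)**2 = -(24/17 + 44)**2 = -(772/17)**2 = -1*595984/289 = -595984/289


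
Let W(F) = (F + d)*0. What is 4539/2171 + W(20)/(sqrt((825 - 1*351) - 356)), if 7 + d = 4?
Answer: 4539/2171 ≈ 2.0907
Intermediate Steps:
d = -3 (d = -7 + 4 = -3)
W(F) = 0 (W(F) = (F - 3)*0 = (-3 + F)*0 = 0)
4539/2171 + W(20)/(sqrt((825 - 1*351) - 356)) = 4539/2171 + 0/(sqrt((825 - 1*351) - 356)) = 4539*(1/2171) + 0/(sqrt((825 - 351) - 356)) = 4539/2171 + 0/(sqrt(474 - 356)) = 4539/2171 + 0/(sqrt(118)) = 4539/2171 + 0*(sqrt(118)/118) = 4539/2171 + 0 = 4539/2171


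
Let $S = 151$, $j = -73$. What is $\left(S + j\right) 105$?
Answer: $8190$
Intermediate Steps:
$\left(S + j\right) 105 = \left(151 - 73\right) 105 = 78 \cdot 105 = 8190$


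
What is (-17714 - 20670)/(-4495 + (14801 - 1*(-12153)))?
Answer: -38384/22459 ≈ -1.7091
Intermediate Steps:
(-17714 - 20670)/(-4495 + (14801 - 1*(-12153))) = -38384/(-4495 + (14801 + 12153)) = -38384/(-4495 + 26954) = -38384/22459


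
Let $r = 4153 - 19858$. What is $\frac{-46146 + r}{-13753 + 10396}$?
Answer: $\frac{20617}{1119} \approx 18.424$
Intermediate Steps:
$r = -15705$ ($r = 4153 - 19858 = -15705$)
$\frac{-46146 + r}{-13753 + 10396} = \frac{-46146 - 15705}{-13753 + 10396} = - \frac{61851}{-3357} = \left(-61851\right) \left(- \frac{1}{3357}\right) = \frac{20617}{1119}$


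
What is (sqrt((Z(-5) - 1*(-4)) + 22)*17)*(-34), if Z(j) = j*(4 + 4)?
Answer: -578*I*sqrt(14) ≈ -2162.7*I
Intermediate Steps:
Z(j) = 8*j (Z(j) = j*8 = 8*j)
(sqrt((Z(-5) - 1*(-4)) + 22)*17)*(-34) = (sqrt((8*(-5) - 1*(-4)) + 22)*17)*(-34) = (sqrt((-40 + 4) + 22)*17)*(-34) = (sqrt(-36 + 22)*17)*(-34) = (sqrt(-14)*17)*(-34) = ((I*sqrt(14))*17)*(-34) = (17*I*sqrt(14))*(-34) = -578*I*sqrt(14)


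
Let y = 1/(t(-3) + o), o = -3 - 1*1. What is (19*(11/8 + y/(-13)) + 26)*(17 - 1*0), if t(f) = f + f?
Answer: 462077/520 ≈ 888.61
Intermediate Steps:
t(f) = 2*f
o = -4 (o = -3 - 1 = -4)
y = -⅒ (y = 1/(2*(-3) - 4) = 1/(-6 - 4) = 1/(-10) = -⅒ ≈ -0.10000)
(19*(11/8 + y/(-13)) + 26)*(17 - 1*0) = (19*(11/8 - ⅒/(-13)) + 26)*(17 - 1*0) = (19*(11*(⅛) - ⅒*(-1/13)) + 26)*(17 + 0) = (19*(11/8 + 1/130) + 26)*17 = (19*(719/520) + 26)*17 = (13661/520 + 26)*17 = (27181/520)*17 = 462077/520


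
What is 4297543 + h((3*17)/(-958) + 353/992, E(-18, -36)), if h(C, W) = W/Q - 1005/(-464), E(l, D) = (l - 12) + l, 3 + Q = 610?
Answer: 1210394978627/281648 ≈ 4.2975e+6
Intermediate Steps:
Q = 607 (Q = -3 + 610 = 607)
E(l, D) = -12 + 2*l (E(l, D) = (-12 + l) + l = -12 + 2*l)
h(C, W) = 1005/464 + W/607 (h(C, W) = W/607 - 1005/(-464) = W*(1/607) - 1005*(-1/464) = W/607 + 1005/464 = 1005/464 + W/607)
4297543 + h((3*17)/(-958) + 353/992, E(-18, -36)) = 4297543 + (1005/464 + (-12 + 2*(-18))/607) = 4297543 + (1005/464 + (-12 - 36)/607) = 4297543 + (1005/464 + (1/607)*(-48)) = 4297543 + (1005/464 - 48/607) = 4297543 + 587763/281648 = 1210394978627/281648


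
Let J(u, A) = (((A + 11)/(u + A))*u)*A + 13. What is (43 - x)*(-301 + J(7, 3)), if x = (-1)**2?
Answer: -54306/5 ≈ -10861.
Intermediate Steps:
x = 1
J(u, A) = 13 + A*u*(11 + A)/(A + u) (J(u, A) = (((11 + A)/(A + u))*u)*A + 13 = (u*(11 + A)/(A + u))*A + 13 = A*u*(11 + A)/(A + u) + 13 = 13 + A*u*(11 + A)/(A + u))
(43 - x)*(-301 + J(7, 3)) = (43 - 1*1)*(-301 + (13*3 + 13*7 + 7*3**2 + 11*3*7)/(3 + 7)) = (43 - 1)*(-301 + (39 + 91 + 7*9 + 231)/10) = 42*(-301 + (39 + 91 + 63 + 231)/10) = 42*(-301 + (1/10)*424) = 42*(-301 + 212/5) = 42*(-1293/5) = -54306/5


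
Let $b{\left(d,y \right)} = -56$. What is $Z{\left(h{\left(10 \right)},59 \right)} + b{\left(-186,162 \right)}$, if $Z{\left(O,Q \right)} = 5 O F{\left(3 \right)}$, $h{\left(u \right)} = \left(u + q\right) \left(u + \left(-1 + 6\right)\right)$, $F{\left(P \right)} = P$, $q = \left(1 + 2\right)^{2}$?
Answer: $4219$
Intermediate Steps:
$q = 9$ ($q = 3^{2} = 9$)
$h{\left(u \right)} = \left(5 + u\right) \left(9 + u\right)$ ($h{\left(u \right)} = \left(u + 9\right) \left(u + \left(-1 + 6\right)\right) = \left(9 + u\right) \left(u + 5\right) = \left(9 + u\right) \left(5 + u\right) = \left(5 + u\right) \left(9 + u\right)$)
$Z{\left(O,Q \right)} = 15 O$ ($Z{\left(O,Q \right)} = 5 O 3 = 15 O$)
$Z{\left(h{\left(10 \right)},59 \right)} + b{\left(-186,162 \right)} = 15 \left(45 + 10^{2} + 14 \cdot 10\right) - 56 = 15 \left(45 + 100 + 140\right) - 56 = 15 \cdot 285 - 56 = 4275 - 56 = 4219$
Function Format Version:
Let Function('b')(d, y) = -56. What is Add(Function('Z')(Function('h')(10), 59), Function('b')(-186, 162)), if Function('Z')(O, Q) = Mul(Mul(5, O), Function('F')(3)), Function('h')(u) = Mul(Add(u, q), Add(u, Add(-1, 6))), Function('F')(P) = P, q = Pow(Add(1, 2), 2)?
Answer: 4219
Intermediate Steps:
q = 9 (q = Pow(3, 2) = 9)
Function('h')(u) = Mul(Add(5, u), Add(9, u)) (Function('h')(u) = Mul(Add(u, 9), Add(u, Add(-1, 6))) = Mul(Add(9, u), Add(u, 5)) = Mul(Add(9, u), Add(5, u)) = Mul(Add(5, u), Add(9, u)))
Function('Z')(O, Q) = Mul(15, O) (Function('Z')(O, Q) = Mul(Mul(5, O), 3) = Mul(15, O))
Add(Function('Z')(Function('h')(10), 59), Function('b')(-186, 162)) = Add(Mul(15, Add(45, Pow(10, 2), Mul(14, 10))), -56) = Add(Mul(15, Add(45, 100, 140)), -56) = Add(Mul(15, 285), -56) = Add(4275, -56) = 4219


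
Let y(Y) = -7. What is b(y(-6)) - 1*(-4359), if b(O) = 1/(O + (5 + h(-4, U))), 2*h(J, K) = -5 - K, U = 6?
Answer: 65383/15 ≈ 4358.9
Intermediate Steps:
h(J, K) = -5/2 - K/2 (h(J, K) = (-5 - K)/2 = -5/2 - K/2)
b(O) = 1/(-1/2 + O) (b(O) = 1/(O + (5 + (-5/2 - 1/2*6))) = 1/(O + (5 + (-5/2 - 3))) = 1/(O + (5 - 11/2)) = 1/(O - 1/2) = 1/(-1/2 + O))
b(y(-6)) - 1*(-4359) = 2/(-1 + 2*(-7)) - 1*(-4359) = 2/(-1 - 14) + 4359 = 2/(-15) + 4359 = 2*(-1/15) + 4359 = -2/15 + 4359 = 65383/15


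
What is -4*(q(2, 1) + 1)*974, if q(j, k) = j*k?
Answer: -11688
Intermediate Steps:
-4*(q(2, 1) + 1)*974 = -4*(2*1 + 1)*974 = -4*(2 + 1)*974 = -4*3*974 = -12*974 = -11688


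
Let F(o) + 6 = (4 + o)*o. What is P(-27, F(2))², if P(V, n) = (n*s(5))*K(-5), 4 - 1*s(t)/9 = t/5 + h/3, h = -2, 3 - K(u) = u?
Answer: 2509056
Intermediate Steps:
F(o) = -6 + o*(4 + o) (F(o) = -6 + (4 + o)*o = -6 + o*(4 + o))
K(u) = 3 - u
s(t) = 42 - 9*t/5 (s(t) = 36 - 9*(t/5 - 2/3) = 36 - 9*(t*(⅕) - 2*⅓) = 36 - 9*(t/5 - ⅔) = 36 - 9*(-⅔ + t/5) = 36 + (6 - 9*t/5) = 42 - 9*t/5)
P(V, n) = 264*n (P(V, n) = (n*(42 - 9/5*5))*(3 - 1*(-5)) = (n*(42 - 9))*(3 + 5) = (n*33)*8 = (33*n)*8 = 264*n)
P(-27, F(2))² = (264*(-6 + 2² + 4*2))² = (264*(-6 + 4 + 8))² = (264*6)² = 1584² = 2509056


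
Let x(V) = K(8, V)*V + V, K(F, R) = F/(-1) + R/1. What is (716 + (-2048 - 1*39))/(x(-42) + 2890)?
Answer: -1371/4948 ≈ -0.27708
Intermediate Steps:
K(F, R) = R - F (K(F, R) = F*(-1) + R*1 = -F + R = R - F)
x(V) = V + V*(-8 + V) (x(V) = (V - 1*8)*V + V = (V - 8)*V + V = (-8 + V)*V + V = V*(-8 + V) + V = V + V*(-8 + V))
(716 + (-2048 - 1*39))/(x(-42) + 2890) = (716 + (-2048 - 1*39))/(-42*(-7 - 42) + 2890) = (716 + (-2048 - 39))/(-42*(-49) + 2890) = (716 - 2087)/(2058 + 2890) = -1371/4948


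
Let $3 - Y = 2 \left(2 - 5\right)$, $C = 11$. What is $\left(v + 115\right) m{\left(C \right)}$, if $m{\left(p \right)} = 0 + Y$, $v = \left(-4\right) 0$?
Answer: $1035$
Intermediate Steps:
$Y = 9$ ($Y = 3 - 2 \left(2 - 5\right) = 3 - 2 \left(-3\right) = 3 - -6 = 3 + 6 = 9$)
$v = 0$
$m{\left(p \right)} = 9$ ($m{\left(p \right)} = 0 + 9 = 9$)
$\left(v + 115\right) m{\left(C \right)} = \left(0 + 115\right) 9 = 115 \cdot 9 = 1035$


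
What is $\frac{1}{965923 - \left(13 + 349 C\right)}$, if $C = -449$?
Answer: $\frac{1}{1122611} \approx 8.9078 \cdot 10^{-7}$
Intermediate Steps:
$\frac{1}{965923 - \left(13 + 349 C\right)} = \frac{1}{965923 + \left(\left(3 + 4 \left(-4\right)\right) - -156701\right)} = \frac{1}{965923 + \left(\left(3 - 16\right) + 156701\right)} = \frac{1}{965923 + \left(-13 + 156701\right)} = \frac{1}{965923 + 156688} = \frac{1}{1122611}$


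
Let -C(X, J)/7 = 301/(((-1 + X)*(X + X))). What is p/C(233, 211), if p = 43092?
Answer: -665537472/301 ≈ -2.2111e+6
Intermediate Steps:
C(X, J) = -2107/(2*X*(-1 + X)) (C(X, J) = -2107/((-1 + X)*(X + X)) = -2107/((-1 + X)*(2*X)) = -2107/(2*X*(-1 + X)))
p/C(233, 211) = 43092/((-2107/2/(233*(-1 + 233)))) = 43092/((-2107/2*1/233/232)) = 43092/((-2107/2*1/233*1/232)) = 43092/(-2107/108112) = 43092*(-108112/2107) = -665537472/301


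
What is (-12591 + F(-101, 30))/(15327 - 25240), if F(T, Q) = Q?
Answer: 12561/9913 ≈ 1.2671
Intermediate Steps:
(-12591 + F(-101, 30))/(15327 - 25240) = (-12591 + 30)/(15327 - 25240) = -12561/(-9913) = -12561*(-1/9913) = 12561/9913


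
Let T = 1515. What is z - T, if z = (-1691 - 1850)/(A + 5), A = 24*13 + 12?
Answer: -501976/329 ≈ -1525.8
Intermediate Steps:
A = 324 (A = 312 + 12 = 324)
z = -3541/329 (z = (-1691 - 1850)/(324 + 5) = -3541/329 ≈ -10.763)
z - T = -3541/329 - 1*1515 = -3541/329 - 1515 = -501976/329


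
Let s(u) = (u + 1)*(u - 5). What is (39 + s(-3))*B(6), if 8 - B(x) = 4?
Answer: 220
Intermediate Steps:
s(u) = (1 + u)*(-5 + u)
B(x) = 4 (B(x) = 8 - 1*4 = 8 - 4 = 4)
(39 + s(-3))*B(6) = (39 + (-5 + (-3)**2 - 4*(-3)))*4 = (39 + (-5 + 9 + 12))*4 = (39 + 16)*4 = 55*4 = 220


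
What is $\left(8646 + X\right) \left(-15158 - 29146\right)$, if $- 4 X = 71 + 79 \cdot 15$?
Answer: $-369140928$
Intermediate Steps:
$X = -314$ ($X = - \frac{71 + 79 \cdot 15}{4} = - \frac{71 + 1185}{4} = \left(- \frac{1}{4}\right) 1256 = -314$)
$\left(8646 + X\right) \left(-15158 - 29146\right) = \left(8646 - 314\right) \left(-15158 - 29146\right) = 8332 \left(-44304\right) = -369140928$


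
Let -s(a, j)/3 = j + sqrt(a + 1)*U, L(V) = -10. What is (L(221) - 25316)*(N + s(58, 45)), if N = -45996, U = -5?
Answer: 1168313706 - 379890*sqrt(59) ≈ 1.1654e+9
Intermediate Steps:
s(a, j) = -3*j + 15*sqrt(1 + a) (s(a, j) = -3*(j + sqrt(a + 1)*(-5)) = -3*(j + sqrt(1 + a)*(-5)) = -3*(j - 5*sqrt(1 + a)) = -3*j + 15*sqrt(1 + a))
(L(221) - 25316)*(N + s(58, 45)) = (-10 - 25316)*(-45996 + (-3*45 + 15*sqrt(1 + 58))) = -25326*(-45996 + (-135 + 15*sqrt(59))) = -25326*(-46131 + 15*sqrt(59)) = 1168313706 - 379890*sqrt(59)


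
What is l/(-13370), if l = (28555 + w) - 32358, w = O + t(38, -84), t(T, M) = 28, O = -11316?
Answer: 15091/13370 ≈ 1.1287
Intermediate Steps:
w = -11288 (w = -11316 + 28 = -11288)
l = -15091 (l = (28555 - 11288) - 32358 = 17267 - 32358 = -15091)
l/(-13370) = -15091/(-13370) = -15091*(-1/13370) = 15091/13370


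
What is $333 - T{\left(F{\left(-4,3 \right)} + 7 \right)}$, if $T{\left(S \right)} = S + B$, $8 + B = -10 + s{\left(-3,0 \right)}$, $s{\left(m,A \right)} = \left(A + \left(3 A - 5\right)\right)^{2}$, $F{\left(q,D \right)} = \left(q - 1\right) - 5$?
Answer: $329$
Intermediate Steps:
$F{\left(q,D \right)} = -6 + q$ ($F{\left(q,D \right)} = \left(-1 + q\right) - 5 = -6 + q$)
$s{\left(m,A \right)} = \left(-5 + 4 A\right)^{2}$ ($s{\left(m,A \right)} = \left(A + \left(-5 + 3 A\right)\right)^{2} = \left(-5 + 4 A\right)^{2}$)
$B = 7$ ($B = -8 - \left(10 - \left(-5 + 4 \cdot 0\right)^{2}\right) = -8 - \left(10 - \left(-5 + 0\right)^{2}\right) = -8 - \left(10 - \left(-5\right)^{2}\right) = -8 + \left(-10 + 25\right) = -8 + 15 = 7$)
$T{\left(S \right)} = 7 + S$ ($T{\left(S \right)} = S + 7 = 7 + S$)
$333 - T{\left(F{\left(-4,3 \right)} + 7 \right)} = 333 - \left(7 + \left(\left(-6 - 4\right) + 7\right)\right) = 333 - \left(7 + \left(-10 + 7\right)\right) = 333 - \left(7 - 3\right) = 333 - 4 = 329$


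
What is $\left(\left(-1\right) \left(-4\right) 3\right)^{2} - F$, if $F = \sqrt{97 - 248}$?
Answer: $144 - i \sqrt{151} \approx 144.0 - 12.288 i$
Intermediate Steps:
$F = i \sqrt{151}$ ($F = \sqrt{-151} = i \sqrt{151} \approx 12.288 i$)
$\left(\left(-1\right) \left(-4\right) 3\right)^{2} - F = \left(\left(-1\right) \left(-4\right) 3\right)^{2} - i \sqrt{151} = \left(4 \cdot 3\right)^{2} - i \sqrt{151} = 12^{2} - i \sqrt{151} = 144 - i \sqrt{151}$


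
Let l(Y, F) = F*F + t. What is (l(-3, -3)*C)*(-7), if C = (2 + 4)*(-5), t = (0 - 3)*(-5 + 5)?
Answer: 1890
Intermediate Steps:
t = 0 (t = -3*0 = 0)
l(Y, F) = F² (l(Y, F) = F*F + 0 = F² + 0 = F²)
C = -30 (C = 6*(-5) = -30)
(l(-3, -3)*C)*(-7) = ((-3)²*(-30))*(-7) = (9*(-30))*(-7) = -270*(-7) = 1890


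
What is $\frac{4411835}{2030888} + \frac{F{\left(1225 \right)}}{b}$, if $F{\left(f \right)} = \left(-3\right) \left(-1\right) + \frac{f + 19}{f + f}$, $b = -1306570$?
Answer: $\frac{3530673030906507}{1625267117173000} \approx 2.1724$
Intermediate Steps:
$F{\left(f \right)} = 3 + \frac{19 + f}{2 f}$
$\frac{4411835}{2030888} + \frac{F{\left(1225 \right)}}{b} = \frac{4411835}{2030888} + \frac{\frac{1}{2} \cdot \frac{1}{1225} \left(19 + 7 \cdot 1225\right)}{-1306570} = 4411835 \cdot \frac{1}{2030888} + \frac{1}{2} \cdot \frac{1}{1225} \left(19 + 8575\right) \left(- \frac{1}{1306570}\right) = \frac{4411835}{2030888} + \frac{1}{2} \cdot \frac{1}{1225} \cdot 8594 \left(- \frac{1}{1306570}\right) = \frac{4411835}{2030888} + \frac{4297}{1225} \left(- \frac{1}{1306570}\right) = \frac{4411835}{2030888} - \frac{4297}{1600548250} = \frac{3530673030906507}{1625267117173000}$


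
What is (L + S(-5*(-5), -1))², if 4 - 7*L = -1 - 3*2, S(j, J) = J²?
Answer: 324/49 ≈ 6.6122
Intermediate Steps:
L = 11/7 (L = 4/7 - (-1 - 3*2)/7 = 4/7 - (-1 - 6)/7 = 4/7 - ⅐*(-7) = 4/7 + 1 = 11/7 ≈ 1.5714)
(L + S(-5*(-5), -1))² = (11/7 + (-1)²)² = (11/7 + 1)² = (18/7)² = 324/49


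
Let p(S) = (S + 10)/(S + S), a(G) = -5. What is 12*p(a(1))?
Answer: -6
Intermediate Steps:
p(S) = (10 + S)/(2*S) (p(S) = (10 + S)/((2*S)) = (10 + S)*(1/(2*S)) = (10 + S)/(2*S))
12*p(a(1)) = 12*((1/2)*(10 - 5)/(-5)) = 12*((1/2)*(-1/5)*5) = 12*(-1/2) = -6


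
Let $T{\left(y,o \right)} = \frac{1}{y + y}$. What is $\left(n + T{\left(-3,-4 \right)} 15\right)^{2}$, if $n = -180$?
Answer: $\frac{133225}{4} \approx 33306.0$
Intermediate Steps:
$T{\left(y,o \right)} = \frac{1}{2 y}$
$\left(n + T{\left(-3,-4 \right)} 15\right)^{2} = \left(-180 + \frac{1}{2 \left(-3\right)} 15\right)^{2} = \left(-180 + \frac{1}{2} \left(- \frac{1}{3}\right) 15\right)^{2} = \left(-180 - \frac{5}{2}\right)^{2} = \left(- \frac{365}{2}\right)^{2} = \frac{133225}{4}$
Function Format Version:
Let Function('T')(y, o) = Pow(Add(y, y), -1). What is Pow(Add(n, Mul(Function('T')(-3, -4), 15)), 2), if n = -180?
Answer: Rational(133225, 4) ≈ 33306.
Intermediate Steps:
Function('T')(y, o) = Mul(Rational(1, 2), Pow(y, -1)) (Function('T')(y, o) = Pow(Mul(2, y), -1) = Mul(Rational(1, 2), Pow(y, -1)))
Pow(Add(n, Mul(Function('T')(-3, -4), 15)), 2) = Pow(Add(-180, Mul(Mul(Rational(1, 2), Pow(-3, -1)), 15)), 2) = Pow(Add(-180, Mul(Mul(Rational(1, 2), Rational(-1, 3)), 15)), 2) = Pow(Add(-180, Mul(Rational(-1, 6), 15)), 2) = Pow(Add(-180, Rational(-5, 2)), 2) = Pow(Rational(-365, 2), 2) = Rational(133225, 4)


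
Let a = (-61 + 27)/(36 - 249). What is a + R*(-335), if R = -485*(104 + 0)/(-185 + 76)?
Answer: -3599142494/23217 ≈ -1.5502e+5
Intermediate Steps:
R = 50440/109 (R = -485/((-109/104)) = -485/((-109*1/104)) = -485/(-109/104) = -485*(-104/109) = 50440/109 ≈ 462.75)
a = 34/213 (a = -34/(-213) = -34*(-1/213) = 34/213 ≈ 0.15962)
a + R*(-335) = 34/213 + (50440/109)*(-335) = 34/213 - 16897400/109 = -3599142494/23217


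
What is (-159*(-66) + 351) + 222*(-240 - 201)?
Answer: -87057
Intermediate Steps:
(-159*(-66) + 351) + 222*(-240 - 201) = (10494 + 351) + 222*(-441) = 10845 - 97902 = -87057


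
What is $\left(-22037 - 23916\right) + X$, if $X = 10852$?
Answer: $-35101$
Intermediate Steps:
$\left(-22037 - 23916\right) + X = \left(-22037 - 23916\right) + 10852 = -45953 + 10852 = -35101$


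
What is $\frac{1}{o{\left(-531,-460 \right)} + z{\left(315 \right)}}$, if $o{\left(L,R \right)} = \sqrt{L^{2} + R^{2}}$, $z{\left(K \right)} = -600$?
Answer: $\frac{600}{133561} + \frac{\sqrt{493561}}{133561} \approx 0.0097524$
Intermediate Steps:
$\frac{1}{o{\left(-531,-460 \right)} + z{\left(315 \right)}} = \frac{1}{\sqrt{\left(-531\right)^{2} + \left(-460\right)^{2}} - 600} = \frac{1}{\sqrt{281961 + 211600} - 600} = \frac{1}{\sqrt{493561} - 600} = \frac{1}{-600 + \sqrt{493561}}$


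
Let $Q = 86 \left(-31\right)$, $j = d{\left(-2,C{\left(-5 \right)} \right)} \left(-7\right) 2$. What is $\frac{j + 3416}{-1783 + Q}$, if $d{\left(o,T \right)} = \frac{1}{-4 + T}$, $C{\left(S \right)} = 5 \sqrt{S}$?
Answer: $- \frac{481712}{627309} - \frac{70 i \sqrt{5}}{627309} \approx -0.7679 - 0.00024952 i$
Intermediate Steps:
$j = - \frac{14}{-4 + 5 i \sqrt{5}}$ ($j = \frac{1}{-4 + 5 \sqrt{-5}} \left(-7\right) 2 = \frac{1}{-4 + 5 i \sqrt{5}} \left(-7\right) 2 = - \frac{7}{-4 + 5 i \sqrt{5}} \cdot 2 = - \frac{14}{-4 + 5 i \sqrt{5}} \approx 0.39716 + 1.1101 i$)
$Q = -2666$
$\frac{j + 3416}{-1783 + Q} = \frac{\left(\frac{56}{141} + \frac{70 i \sqrt{5}}{141}\right) + 3416}{-1783 - 2666} = \frac{\frac{481712}{141} + \frac{70 i \sqrt{5}}{141}}{-4449} = \left(\frac{481712}{141} + \frac{70 i \sqrt{5}}{141}\right) \left(- \frac{1}{4449}\right) = - \frac{481712}{627309} - \frac{70 i \sqrt{5}}{627309}$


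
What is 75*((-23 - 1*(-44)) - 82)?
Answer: -4575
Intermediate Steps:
75*((-23 - 1*(-44)) - 82) = 75*((-23 + 44) - 82) = 75*(21 - 82) = 75*(-61) = -4575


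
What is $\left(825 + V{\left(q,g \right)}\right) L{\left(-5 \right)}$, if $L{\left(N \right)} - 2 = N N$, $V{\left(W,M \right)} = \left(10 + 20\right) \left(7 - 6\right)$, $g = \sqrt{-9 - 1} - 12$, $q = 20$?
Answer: $23085$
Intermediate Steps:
$g = -12 + i \sqrt{10}$ ($g = \sqrt{-10} - 12 = i \sqrt{10} - 12 = -12 + i \sqrt{10} \approx -12.0 + 3.1623 i$)
$V{\left(W,M \right)} = 30$ ($V{\left(W,M \right)} = 30 \cdot 1 = 30$)
$L{\left(N \right)} = 2 + N^{2}$ ($L{\left(N \right)} = 2 + N N = 2 + N^{2}$)
$\left(825 + V{\left(q,g \right)}\right) L{\left(-5 \right)} = \left(825 + 30\right) \left(2 + \left(-5\right)^{2}\right) = 855 \left(2 + 25\right) = 855 \cdot 27 = 23085$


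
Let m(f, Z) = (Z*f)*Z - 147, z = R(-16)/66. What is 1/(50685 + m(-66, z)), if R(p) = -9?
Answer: 22/1111809 ≈ 1.9788e-5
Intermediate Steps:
z = -3/22 (z = -9/66 = -9*1/66 = -3/22 ≈ -0.13636)
m(f, Z) = -147 + f*Z² (m(f, Z) = f*Z² - 147 = -147 + f*Z²)
1/(50685 + m(-66, z)) = 1/(50685 + (-147 - 66*(-3/22)²)) = 1/(50685 + (-147 - 66*9/484)) = 1/(50685 + (-147 - 27/22)) = 1/(50685 - 3261/22) = 1/(1111809/22) = 22/1111809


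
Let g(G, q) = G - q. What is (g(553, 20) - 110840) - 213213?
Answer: -323520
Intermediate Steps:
(g(553, 20) - 110840) - 213213 = ((553 - 1*20) - 110840) - 213213 = ((553 - 20) - 110840) - 213213 = (533 - 110840) - 213213 = -110307 - 213213 = -323520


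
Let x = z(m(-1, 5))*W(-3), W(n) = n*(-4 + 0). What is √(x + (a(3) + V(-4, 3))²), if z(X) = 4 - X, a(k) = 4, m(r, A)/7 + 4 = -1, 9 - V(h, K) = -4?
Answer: √757 ≈ 27.514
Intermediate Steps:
V(h, K) = 13 (V(h, K) = 9 - 1*(-4) = 9 + 4 = 13)
m(r, A) = -35 (m(r, A) = -28 + 7*(-1) = -28 - 7 = -35)
W(n) = -4*n (W(n) = n*(-4) = -4*n)
x = 468 (x = (4 - 1*(-35))*(-4*(-3)) = (4 + 35)*12 = 39*12 = 468)
√(x + (a(3) + V(-4, 3))²) = √(468 + (4 + 13)²) = √(468 + 17²) = √(468 + 289) = √757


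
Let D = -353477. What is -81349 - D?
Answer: 272128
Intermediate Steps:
-81349 - D = -81349 - 1*(-353477) = -81349 + 353477 = 272128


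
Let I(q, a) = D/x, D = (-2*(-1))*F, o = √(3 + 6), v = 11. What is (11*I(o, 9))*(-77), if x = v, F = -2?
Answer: 308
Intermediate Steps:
o = 3 (o = √9 = 3)
x = 11
D = -4 (D = -2*(-1)*(-2) = 2*(-2) = -4)
I(q, a) = -4/11
(11*I(o, 9))*(-77) = (11*(-4/11))*(-77) = -4*(-77) = 308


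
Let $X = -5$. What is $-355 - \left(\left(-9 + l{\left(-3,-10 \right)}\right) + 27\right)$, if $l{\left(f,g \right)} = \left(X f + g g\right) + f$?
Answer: $-485$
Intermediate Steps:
$l{\left(f,g \right)} = g^{2} - 4 f$ ($l{\left(f,g \right)} = \left(- 5 f + g g\right) + f = \left(- 5 f + g^{2}\right) + f = \left(g^{2} - 5 f\right) + f = g^{2} - 4 f$)
$-355 - \left(\left(-9 + l{\left(-3,-10 \right)}\right) + 27\right) = -355 - \left(\left(-9 + \left(\left(-10\right)^{2} - -12\right)\right) + 27\right) = -355 - \left(\left(-9 + \left(100 + 12\right)\right) + 27\right) = -355 - \left(\left(-9 + 112\right) + 27\right) = -355 - \left(103 + 27\right) = -355 - 130 = -485$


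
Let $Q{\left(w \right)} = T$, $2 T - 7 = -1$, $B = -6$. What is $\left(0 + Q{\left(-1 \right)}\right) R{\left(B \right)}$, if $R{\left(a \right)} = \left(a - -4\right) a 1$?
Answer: $36$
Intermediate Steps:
$R{\left(a \right)} = a \left(4 + a\right)$ ($R{\left(a \right)} = \left(a + 4\right) a 1 = \left(4 + a\right) a 1 = a \left(4 + a\right) 1 = a \left(4 + a\right)$)
$T = 3$ ($T = \frac{7}{2} + \frac{1}{2} \left(-1\right) = \frac{7}{2} - \frac{1}{2} = 3$)
$Q{\left(w \right)} = 3$
$\left(0 + Q{\left(-1 \right)}\right) R{\left(B \right)} = \left(0 + 3\right) \left(- 6 \left(4 - 6\right)\right) = 3 \left(\left(-6\right) \left(-2\right)\right) = 3 \cdot 12 = 36$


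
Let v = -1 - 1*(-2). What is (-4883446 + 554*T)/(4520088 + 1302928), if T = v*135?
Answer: -601082/727877 ≈ -0.82580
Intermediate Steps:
v = 1 (v = -1 + 2 = 1)
T = 135 (T = 1*135 = 135)
(-4883446 + 554*T)/(4520088 + 1302928) = (-4883446 + 554*135)/(4520088 + 1302928) = (-4883446 + 74790)/5823016 = -4808656*1/5823016 = -601082/727877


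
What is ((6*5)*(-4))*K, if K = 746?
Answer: -89520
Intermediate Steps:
((6*5)*(-4))*K = ((6*5)*(-4))*746 = (30*(-4))*746 = -120*746 = -89520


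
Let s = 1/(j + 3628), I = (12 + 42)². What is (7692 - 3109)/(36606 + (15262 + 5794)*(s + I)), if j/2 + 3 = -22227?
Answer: 2923954/39196105147 ≈ 7.4598e-5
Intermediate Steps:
j = -44460 (j = -6 + 2*(-22227) = -6 - 44454 = -44460)
I = 2916 (I = 54² = 2916)
s = -1/40832 (s = 1/(-44460 + 3628) = 1/(-40832) = -1/40832 ≈ -2.4491e-5)
(7692 - 3109)/(36606 + (15262 + 5794)*(s + I)) = (7692 - 3109)/(36606 + (15262 + 5794)*(-1/40832 + 2916)) = 4583/(36606 + 21056*(119066111/40832)) = 4583/(36606 + 39172750519/638) = 4583/(39196105147/638) = 4583*(638/39196105147) = 2923954/39196105147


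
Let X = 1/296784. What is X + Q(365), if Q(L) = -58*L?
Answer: -6282917279/296784 ≈ -21170.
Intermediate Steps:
X = 1/296784 ≈ 3.3695e-6
X + Q(365) = 1/296784 - 58*365 = 1/296784 - 21170 = -6282917279/296784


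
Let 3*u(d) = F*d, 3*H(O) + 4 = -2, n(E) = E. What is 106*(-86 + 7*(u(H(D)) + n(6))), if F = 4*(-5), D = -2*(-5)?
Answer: 15688/3 ≈ 5229.3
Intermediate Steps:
D = 10
H(O) = -2 (H(O) = -4/3 + (⅓)*(-2) = -4/3 - ⅔ = -2)
F = -20
u(d) = -20*d/3 (u(d) = (-20*d)/3 = -20*d/3)
106*(-86 + 7*(u(H(D)) + n(6))) = 106*(-86 + 7*(-20/3*(-2) + 6)) = 106*(-86 + 7*(40/3 + 6)) = 106*(-86 + 7*(58/3)) = 106*(-86 + 406/3) = 106*(148/3) = 15688/3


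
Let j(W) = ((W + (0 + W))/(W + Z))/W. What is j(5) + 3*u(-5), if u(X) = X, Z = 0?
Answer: -73/5 ≈ -14.600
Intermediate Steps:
j(W) = 2/W (j(W) = ((W + (0 + W))/(W + 0))/W = ((W + W)/W)/W = ((2*W)/W)/W = 2/W)
j(5) + 3*u(-5) = 2/5 + 3*(-5) = 2*(⅕) - 15 = ⅖ - 15 = -73/5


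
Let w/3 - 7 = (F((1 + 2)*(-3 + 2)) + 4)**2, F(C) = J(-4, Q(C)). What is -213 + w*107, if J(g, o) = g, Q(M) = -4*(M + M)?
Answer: 2034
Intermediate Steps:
Q(M) = -8*M
F(C) = -4
w = 21 (w = 21 + 3*(-4 + 4)**2 = 21 + 3*0**2 = 21 + 3*0 = 21 + 0 = 21)
-213 + w*107 = -213 + 21*107 = -213 + 2247 = 2034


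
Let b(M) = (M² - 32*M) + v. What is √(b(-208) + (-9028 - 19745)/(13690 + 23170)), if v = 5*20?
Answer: √16989773154805/18430 ≈ 223.65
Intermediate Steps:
v = 100
b(M) = 100 + M² - 32*M (b(M) = (M² - 32*M) + 100 = 100 + M² - 32*M)
√(b(-208) + (-9028 - 19745)/(13690 + 23170)) = √((100 + (-208)² - 32*(-208)) + (-9028 - 19745)/(13690 + 23170)) = √((100 + 43264 + 6656) - 28773/36860) = √(50020 - 28773*1/36860) = √(50020 - 28773/36860) = √(1843708427/36860) = √16989773154805/18430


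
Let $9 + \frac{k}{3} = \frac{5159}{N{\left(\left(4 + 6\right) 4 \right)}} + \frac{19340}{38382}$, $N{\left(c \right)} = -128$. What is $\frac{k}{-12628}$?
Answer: $\frac{119876641}{10340008448} \approx 0.011593$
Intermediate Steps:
$k = - \frac{119876641}{818816}$ ($k = -27 + 3 \left(\frac{5159}{-128} + \frac{19340}{38382}\right) = -27 + 3 \left(5159 \left(- \frac{1}{128}\right) + 19340 \cdot \frac{1}{38382}\right) = -27 + 3 \left(- \frac{5159}{128} + \frac{9670}{19191}\right) = -27 + 3 \left(- \frac{97768609}{2456448}\right) = -27 - \frac{97768609}{818816} = - \frac{119876641}{818816} \approx -146.4$)
$\frac{k}{-12628} = - \frac{119876641}{818816 \left(-12628\right)} = \left(- \frac{119876641}{818816}\right) \left(- \frac{1}{12628}\right) = \frac{119876641}{10340008448}$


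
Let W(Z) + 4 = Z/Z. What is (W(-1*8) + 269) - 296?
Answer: -30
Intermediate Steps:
W(Z) = -3 (W(Z) = -4 + Z/Z = -4 + 1 = -3)
(W(-1*8) + 269) - 296 = (-3 + 269) - 296 = 266 - 296 = -30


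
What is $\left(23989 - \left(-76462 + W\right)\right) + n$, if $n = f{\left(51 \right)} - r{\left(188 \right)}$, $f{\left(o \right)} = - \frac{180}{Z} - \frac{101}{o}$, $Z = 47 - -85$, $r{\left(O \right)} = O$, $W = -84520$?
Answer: $\frac{103661387}{561} \approx 1.8478 \cdot 10^{5}$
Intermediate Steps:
$Z = 132$ ($Z = 47 + 85 = 132$)
$f{\left(o \right)} = - \frac{15}{11} - \frac{101}{o}$ ($f{\left(o \right)} = - \frac{180}{132} - \frac{101}{o} = \left(-180\right) \frac{1}{132} - \frac{101}{o} = - \frac{15}{11} - \frac{101}{o}$)
$n = - \frac{107344}{561}$ ($n = \left(- \frac{15}{11} - \frac{101}{51}\right) - 188 = - \frac{1876}{561} - 188 = - \frac{107344}{561} \approx -191.34$)
$\left(23989 - \left(-76462 + W\right)\right) + n = \left(23989 + \left(76462 - -84520\right)\right) - \frac{107344}{561} = \left(23989 + \left(76462 + 84520\right)\right) - \frac{107344}{561} = \left(23989 + 160982\right) - \frac{107344}{561} = 184971 - \frac{107344}{561} = \frac{103661387}{561}$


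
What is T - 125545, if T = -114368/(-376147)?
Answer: -47223260747/376147 ≈ -1.2554e+5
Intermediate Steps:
T = 114368/376147 (T = -114368*(-1/376147) = 114368/376147 ≈ 0.30405)
T - 125545 = 114368/376147 - 125545 = -47223260747/376147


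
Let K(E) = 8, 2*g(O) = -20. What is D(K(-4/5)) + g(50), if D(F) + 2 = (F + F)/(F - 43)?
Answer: -436/35 ≈ -12.457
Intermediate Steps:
g(O) = -10 (g(O) = (½)*(-20) = -10)
D(F) = -2 + 2*F/(-43 + F) (D(F) = -2 + (F + F)/(F - 43) = -2 + (2*F)/(-43 + F) = -2 + 2*F/(-43 + F))
D(K(-4/5)) + g(50) = 86/(-43 + 8) - 10 = 86/(-35) - 10 = 86*(-1/35) - 10 = -86/35 - 10 = -436/35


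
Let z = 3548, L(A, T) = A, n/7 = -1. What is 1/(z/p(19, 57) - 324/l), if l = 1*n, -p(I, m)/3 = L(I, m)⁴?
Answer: 2736741/126647176 ≈ 0.021609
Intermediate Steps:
n = -7 (n = 7*(-1) = -7)
p(I, m) = -3*I⁴
l = -7 (l = 1*(-7) = -7)
1/(z/p(19, 57) - 324/l) = 1/(3548/((-3*19⁴)) - 324/(-7)) = 1/(3548/((-3*130321)) - 324*(-⅐)) = 1/(3548/(-390963) + 324/7) = 1/(3548*(-1/390963) + 324/7) = 1/(-3548/390963 + 324/7) = 1/(126647176/2736741) = 2736741/126647176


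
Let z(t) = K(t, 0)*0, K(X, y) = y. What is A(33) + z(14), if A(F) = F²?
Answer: 1089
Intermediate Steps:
z(t) = 0 (z(t) = 0*0 = 0)
A(33) + z(14) = 33² + 0 = 1089 + 0 = 1089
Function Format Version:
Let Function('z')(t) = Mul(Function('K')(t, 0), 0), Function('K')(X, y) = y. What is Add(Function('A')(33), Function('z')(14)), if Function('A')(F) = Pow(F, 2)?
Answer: 1089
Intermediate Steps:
Function('z')(t) = 0 (Function('z')(t) = Mul(0, 0) = 0)
Add(Function('A')(33), Function('z')(14)) = Add(Pow(33, 2), 0) = Add(1089, 0) = 1089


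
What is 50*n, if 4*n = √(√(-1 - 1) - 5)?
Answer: 25*√(-5 + I*√2)/2 ≈ 3.9146 + 28.224*I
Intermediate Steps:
n = √(-5 + I*√2)/4 (n = √(√(-1 - 1) - 5)/4 = √(√(-2) - 5)/4 = √(I*√2 - 5)/4 = √(-5 + I*√2)/4 ≈ 0.078293 + 0.56447*I)
50*n = 50*(√(-5 + I*√2)/4) = 25*√(-5 + I*√2)/2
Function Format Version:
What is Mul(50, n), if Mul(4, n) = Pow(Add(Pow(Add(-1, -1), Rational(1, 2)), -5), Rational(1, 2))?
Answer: Mul(Rational(25, 2), Pow(Add(-5, Mul(I, Pow(2, Rational(1, 2)))), Rational(1, 2))) ≈ Add(3.9146, Mul(28.224, I))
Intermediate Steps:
n = Mul(Rational(1, 4), Pow(Add(-5, Mul(I, Pow(2, Rational(1, 2)))), Rational(1, 2))) (n = Mul(Rational(1, 4), Pow(Add(Pow(Add(-1, -1), Rational(1, 2)), -5), Rational(1, 2))) = Mul(Rational(1, 4), Pow(Add(Pow(-2, Rational(1, 2)), -5), Rational(1, 2))) = Mul(Rational(1, 4), Pow(Add(Mul(I, Pow(2, Rational(1, 2))), -5), Rational(1, 2))) = Mul(Rational(1, 4), Pow(Add(-5, Mul(I, Pow(2, Rational(1, 2)))), Rational(1, 2))) ≈ Add(0.078293, Mul(0.56447, I)))
Mul(50, n) = Mul(50, Mul(Rational(1, 4), Pow(Add(-5, Mul(I, Pow(2, Rational(1, 2)))), Rational(1, 2)))) = Mul(Rational(25, 2), Pow(Add(-5, Mul(I, Pow(2, Rational(1, 2)))), Rational(1, 2)))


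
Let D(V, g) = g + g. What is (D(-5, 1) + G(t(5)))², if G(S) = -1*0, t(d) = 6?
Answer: 4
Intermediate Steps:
D(V, g) = 2*g
G(S) = 0
(D(-5, 1) + G(t(5)))² = (2*1 + 0)² = (2 + 0)² = 2² = 4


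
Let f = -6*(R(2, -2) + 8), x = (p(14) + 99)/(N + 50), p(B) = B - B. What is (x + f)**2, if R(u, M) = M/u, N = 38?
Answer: 106929/64 ≈ 1670.8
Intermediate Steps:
p(B) = 0
x = 9/8 (x = (0 + 99)/(38 + 50) = 99/88 = 99*(1/88) = 9/8 ≈ 1.1250)
f = -42 (f = -6*(-2/2 + 8) = -6*(-2*1/2 + 8) = -6*(-1 + 8) = -6*7 = -42)
(x + f)**2 = (9/8 - 42)**2 = (-327/8)**2 = 106929/64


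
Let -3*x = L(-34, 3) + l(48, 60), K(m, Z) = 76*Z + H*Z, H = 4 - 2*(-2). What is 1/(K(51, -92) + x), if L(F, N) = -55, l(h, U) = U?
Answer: -3/23189 ≈ -0.00012937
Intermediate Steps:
H = 8 (H = 4 + 4 = 8)
K(m, Z) = 84*Z (K(m, Z) = 76*Z + 8*Z = 84*Z)
x = -5/3 (x = -(-55 + 60)/3 = -1/3*5 = -5/3 ≈ -1.6667)
1/(K(51, -92) + x) = 1/(84*(-92) - 5/3) = 1/(-7728 - 5/3) = 1/(-23189/3) = -3/23189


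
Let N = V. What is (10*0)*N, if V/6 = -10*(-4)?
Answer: 0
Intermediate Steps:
V = 240 (V = 6*(-10*(-4)) = 6*40 = 240)
N = 240
(10*0)*N = (10*0)*240 = 0*240 = 0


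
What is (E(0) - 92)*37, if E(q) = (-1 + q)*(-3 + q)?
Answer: -3293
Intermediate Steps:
(E(0) - 92)*37 = ((3 + 0² - 4*0) - 92)*37 = ((3 + 0 + 0) - 92)*37 = (3 - 92)*37 = -89*37 = -3293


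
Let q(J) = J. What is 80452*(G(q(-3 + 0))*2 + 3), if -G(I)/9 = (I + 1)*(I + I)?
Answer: -17136276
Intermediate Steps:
G(I) = -18*I*(1 + I) (G(I) = -9*(I + 1)*(I + I) = -9*(1 + I)*2*I = -18*I*(1 + I))
80452*(G(q(-3 + 0))*2 + 3) = 80452*(-18*(-3 + 0)*(1 + (-3 + 0))*2 + 3) = 80452*(-18*(-3)*(1 - 3)*2 + 3) = 80452*(-18*(-3)*(-2)*2 + 3) = 80452*(-108*2 + 3) = 80452*(-216 + 3) = 80452*(-213) = -17136276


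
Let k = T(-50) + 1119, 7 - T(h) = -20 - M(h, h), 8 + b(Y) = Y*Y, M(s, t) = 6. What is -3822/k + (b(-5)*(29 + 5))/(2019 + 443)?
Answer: -728659/236352 ≈ -3.0829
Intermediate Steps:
b(Y) = -8 + Y² (b(Y) = -8 + Y*Y = -8 + Y²)
T(h) = 33 (T(h) = 7 - (-20 - 1*6) = 7 - (-20 - 6) = 7 - 1*(-26) = 7 + 26 = 33)
k = 1152 (k = 33 + 1119 = 1152)
-3822/k + (b(-5)*(29 + 5))/(2019 + 443) = -3822/1152 + ((-8 + (-5)²)*(29 + 5))/(2019 + 443) = -3822*1/1152 + ((-8 + 25)*34)/2462 = -637/192 + (17*34)*(1/2462) = -637/192 + 578*(1/2462) = -637/192 + 289/1231 = -728659/236352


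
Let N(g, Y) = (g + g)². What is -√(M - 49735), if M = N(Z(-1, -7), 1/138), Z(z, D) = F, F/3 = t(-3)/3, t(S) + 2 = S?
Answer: -3*I*√5515 ≈ -222.79*I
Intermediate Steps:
t(S) = -2 + S
F = -5 (F = 3*((-2 - 3)/3) = 3*(-5*⅓) = 3*(-5/3) = -5)
Z(z, D) = -5
N(g, Y) = 4*g² (N(g, Y) = (2*g)² = 4*g²)
M = 100 (M = 4*(-5)² = 4*25 = 100)
-√(M - 49735) = -√(100 - 49735) = -√(-49635) = -3*I*√5515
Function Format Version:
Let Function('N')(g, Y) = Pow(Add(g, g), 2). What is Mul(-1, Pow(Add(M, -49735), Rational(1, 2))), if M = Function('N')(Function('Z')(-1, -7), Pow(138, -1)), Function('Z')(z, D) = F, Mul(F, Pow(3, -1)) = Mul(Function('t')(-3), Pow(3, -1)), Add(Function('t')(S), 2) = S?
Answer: Mul(-3, I, Pow(5515, Rational(1, 2))) ≈ Mul(-222.79, I)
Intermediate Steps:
Function('t')(S) = Add(-2, S)
F = -5 (F = Mul(3, Mul(Add(-2, -3), Pow(3, -1))) = Mul(3, Mul(-5, Rational(1, 3))) = Mul(3, Rational(-5, 3)) = -5)
Function('Z')(z, D) = -5
Function('N')(g, Y) = Mul(4, Pow(g, 2)) (Function('N')(g, Y) = Pow(Mul(2, g), 2) = Mul(4, Pow(g, 2)))
M = 100 (M = Mul(4, Pow(-5, 2)) = Mul(4, 25) = 100)
Mul(-1, Pow(Add(M, -49735), Rational(1, 2))) = Mul(-1, Pow(Add(100, -49735), Rational(1, 2))) = Mul(-1, Pow(-49635, Rational(1, 2))) = Mul(-1, Mul(3, I, Pow(5515, Rational(1, 2)))) = Mul(-3, I, Pow(5515, Rational(1, 2)))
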